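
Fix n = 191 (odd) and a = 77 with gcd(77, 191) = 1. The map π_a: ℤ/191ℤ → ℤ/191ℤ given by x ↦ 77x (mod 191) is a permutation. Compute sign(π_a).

+1

Start at x=72: 72 → 5 → 3 → 40 → 24 → 129 → 1 → … (one orbit).
The orbit structure of x ↦ 77x mod 191: 3 orbits of sizes [95, 95, 1].
191 − 3 = 188 transpositions; sign(π) = (−1)^188 = +1.
Zolotarev: (77|191) = +1, matching the cycle-count sign.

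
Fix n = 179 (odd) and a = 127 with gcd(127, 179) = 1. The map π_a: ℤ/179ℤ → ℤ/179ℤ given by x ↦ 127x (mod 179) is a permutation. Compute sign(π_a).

Trace 128: π^k(128) = [128, 146, 105, 89, 26, 80, 136] for k=0..6.
π_127 has 2 disjoint cycles with lengths [178, 1] on {0,…,178}.
179 − 2 = 177 transpositions; sign(π) = (−1)^177 = -1.

-1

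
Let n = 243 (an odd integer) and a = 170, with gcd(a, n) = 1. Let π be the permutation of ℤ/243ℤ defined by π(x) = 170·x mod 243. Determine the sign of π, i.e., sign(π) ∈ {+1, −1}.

-1

Start at x=8: 8 → 145 → 107 → 208 → 125 → 109 → 62 → … (one orbit).
The orbit structure of x ↦ 170x mod 243: 14 orbits of sizes [54, 54, 54, 18, 18, 18, 6, 6, 6, 2, 2, 2, 2, 1].
sign(π) = (−1)^{n − #cycles} = (−1)^{243−14} = (−1)^229 = -1.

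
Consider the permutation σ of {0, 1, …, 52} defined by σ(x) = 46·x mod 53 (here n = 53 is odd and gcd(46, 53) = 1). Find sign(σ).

+1

Trace 28: π^k(28) = [28, 16, 47, 42, 24, 44, 10] for k=0..6.
Cycle lengths of π_46 on ℤ/53ℤ: [13, 13, 13, 13, 1]; 5 cycles in total.
Σ(ℓ_i−1) = 53−5 = 48; sign = (−1)^48 = +1.
Via Zolotarev, sign(π_{46}) = (46|53) = +1.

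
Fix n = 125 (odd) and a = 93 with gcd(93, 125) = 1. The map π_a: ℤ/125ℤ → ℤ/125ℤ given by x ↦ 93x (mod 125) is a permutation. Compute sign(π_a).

Orbit of 118 under x↦93x: [118, 99, 82, 1, 93, 24, 107]… (length divides ord_125(93)).
The orbit structure of x ↦ 93x mod 125: 12 orbits of sizes [20, 20, 20, 20, 20, 4, 4, 4, 4, 4, 4, 1].
125 − 12 = 113 transpositions; sign(π) = (−1)^113 = -1.

-1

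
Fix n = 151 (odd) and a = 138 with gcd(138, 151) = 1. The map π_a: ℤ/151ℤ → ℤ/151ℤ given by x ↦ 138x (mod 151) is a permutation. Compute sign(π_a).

+1

Start at x=69: 69 → 9 → 34 → 11 → 8 → 47 → 144 → … (one orbit).
Cycle type of π: 75×2 + 1; total 3 cycles.
3 cycles on 151: each ℓ→(−1)^(ℓ−1), product (−1)^148 = +1.
The Jacobi symbol (138|151) = +1 (Zolotarev) agrees.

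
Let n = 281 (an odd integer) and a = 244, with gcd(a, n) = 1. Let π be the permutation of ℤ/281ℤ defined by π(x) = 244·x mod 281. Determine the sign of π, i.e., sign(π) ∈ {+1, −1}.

Trace 222: π^k(222) = [222, 216, 157, 92, 249, 60, 28] for k=0..6.
Decompose π into cycles: lengths [56, 56, 56, 56, 56, 1] (6 cycles, including the fixed point 0).
6 cycles on 281: each ℓ→(−1)^(ℓ−1), product (−1)^275 = -1.
Zolotarev: (244|281) = -1, matching the cycle-count sign.

-1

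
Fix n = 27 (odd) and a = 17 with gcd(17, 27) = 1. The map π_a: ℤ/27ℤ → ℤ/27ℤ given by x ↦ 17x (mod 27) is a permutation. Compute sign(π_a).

-1

Start at x=8: 8 → 1 → 17 → 19 → 26 → 10 → 8 (one orbit).
Cycle lengths of π_17 on ℤ/27ℤ: [6, 6, 6, 2, 2, 2, 2, 1]; 8 cycles in total.
n − c = 27 − 8 = 19; sign = (−1)^19 = -1.
Via Zolotarev, sign(π_{17}) = (17|27) = -1.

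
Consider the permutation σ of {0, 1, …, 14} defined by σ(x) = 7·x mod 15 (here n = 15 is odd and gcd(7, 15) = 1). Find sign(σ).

-1

Orbit of 13 under x↦7x: [13, 1, 7, 4]… (length divides ord_15(7)).
Decompose π into cycles: lengths [4, 4, 4, 1, 1, 1] (6 cycles, including the fixed point 0).
15 − 6 = 9 transpositions; sign(π) = (−1)^9 = -1.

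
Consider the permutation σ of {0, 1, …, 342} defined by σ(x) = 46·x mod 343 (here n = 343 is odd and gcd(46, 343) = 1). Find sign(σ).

Orbit of 225 under x↦46x: [225, 60, 16, 50, 242, 156, 316]… (length divides ord_343(46)).
Cycle type of π: 147×2 + 21×2 + 3×2 + 1; total 7 cycles.
7 cycles on 343: each ℓ→(−1)^(ℓ−1), product (−1)^336 = +1.

+1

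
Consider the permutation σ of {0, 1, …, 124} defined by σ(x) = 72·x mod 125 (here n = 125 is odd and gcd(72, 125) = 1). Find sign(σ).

Trace 54: π^k(54) = [54, 13, 61, 17, 99, 3, 91] for k=0..6.
Cycle lengths of π_72 on ℤ/125ℤ: [100, 20, 4, 1]; 4 cycles in total.
Σ(ℓ_i−1) = 125−4 = 121; sign = (−1)^121 = -1.
Check: (72/125) = -1 by Zolotarev.

-1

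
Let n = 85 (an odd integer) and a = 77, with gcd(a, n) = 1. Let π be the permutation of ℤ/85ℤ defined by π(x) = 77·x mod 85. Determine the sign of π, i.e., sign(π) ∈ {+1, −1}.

Start at x=53: 53 → 1 → 77 → 64 → 83 → 16 → 42 → … (one orbit).
Cycle lengths of π_77 on ℤ/85ℤ: [8, 8, 8, 8, 8, 8, 8, 8, 8, 8, 4, 1]; 12 cycles in total.
sign(π) = (−1)^{n − #cycles} = (−1)^{85−12} = (−1)^73 = -1.

-1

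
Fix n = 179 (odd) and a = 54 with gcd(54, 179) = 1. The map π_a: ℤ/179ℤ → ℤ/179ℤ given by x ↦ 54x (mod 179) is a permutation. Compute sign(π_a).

-1

Start at x=108: 108 → 104 → 67 → 38 → 83 → 7 → 20 → … (one orbit).
Cycle type of π: 178 + 1; total 2 cycles.
With 2 cycles on 179 points, sign = (−1)^{179−2} = -1.
The Jacobi symbol (54|179) = -1 (Zolotarev) agrees.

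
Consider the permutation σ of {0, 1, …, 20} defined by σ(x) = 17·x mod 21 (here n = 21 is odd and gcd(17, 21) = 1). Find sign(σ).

Start at x=5: 5 → 1 → 17 → 16 → 20 → 4 → 5 (one orbit).
Cycle type of π: 6×3 + 2 + 1; total 5 cycles.
n − c = 21 − 5 = 16; sign = (−1)^16 = +1.
Zolotarev: (17|21) = +1, matching the cycle-count sign.

+1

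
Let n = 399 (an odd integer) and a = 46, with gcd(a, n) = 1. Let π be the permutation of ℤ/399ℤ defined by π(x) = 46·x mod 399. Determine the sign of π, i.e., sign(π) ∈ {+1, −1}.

Orbit of 373 under x↦46x: [373, 1, 46, 121, 379, 277]… (length divides ord_399(46)).
Decompose π into cycles: lengths [6, 6, 6, 6, 6, 6, 6, 6, 6, 6, 6, 6, 6, 6, 6, 6, 6, 6, 6, 6, 6, 6, 6, 6, 6, 6, 6, 6, 6, 6, 6, 6, 6, 6, 6, 6, 6, 6, 6, 6, 6, 6, 6, 6, 6, 6, 6, 6, 6, 6, 6, 6, 6, 6, 6, 6, 6, 6, 6, 6, 6, 6, 6, 3, 3, 3, 3, 3, 3, 1, 1, 1] (72 cycles, including the fixed point 0).
399 − 72 = 327 transpositions; sign(π) = (−1)^327 = -1.
Zolotarev: (46|399) = -1, matching the cycle-count sign.

-1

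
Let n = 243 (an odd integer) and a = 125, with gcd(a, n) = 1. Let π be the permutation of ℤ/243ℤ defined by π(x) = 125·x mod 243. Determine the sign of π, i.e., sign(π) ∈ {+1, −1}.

-1

Trace 116: π^k(116) = [116, 163, 206, 235, 215, 145, 143] for k=0..6.
14 cycles of lengths [54, 54, 54, 18, 18, 18, 6, 6, 6, 2, 2, 2, 2, 1].
With 14 cycles on 243 points, sign = (−1)^{243−14} = -1.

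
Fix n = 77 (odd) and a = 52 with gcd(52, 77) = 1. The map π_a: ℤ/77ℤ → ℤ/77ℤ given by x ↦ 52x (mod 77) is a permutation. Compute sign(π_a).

Start at x=68: 68 → 71 → 73 → 23 → 41 → 53 → 61 → … (one orbit).
Cycle type of π: 30×2 + 10 + 6 + 1; total 5 cycles.
Σ(ℓ_i−1) = 77−5 = 72; sign = (−1)^72 = +1.
(52|77)_J = +1 (Zolotarev's lemma cross-check).

+1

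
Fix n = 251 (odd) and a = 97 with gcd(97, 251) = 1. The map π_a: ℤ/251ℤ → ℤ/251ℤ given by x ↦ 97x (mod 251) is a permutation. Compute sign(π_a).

-1

Orbit of 68 under x↦97x: [68, 70, 13, 6, 80, 230, 222]… (length divides ord_251(97)).
Cycle lengths of π_97 on ℤ/251ℤ: [250, 1]; 2 cycles in total.
With 2 cycles on 251 points, sign = (−1)^{251−2} = -1.
The Jacobi symbol (97|251) = -1 (Zolotarev) agrees.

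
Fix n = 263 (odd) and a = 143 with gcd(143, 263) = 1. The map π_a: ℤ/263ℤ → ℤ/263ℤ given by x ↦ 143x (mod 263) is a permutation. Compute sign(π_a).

Orbit of 147 under x↦143x: [147, 244, 176, 183, 132, 203, 99]… (length divides ord_263(143)).
Decompose π into cycles: lengths [131, 131, 1] (3 cycles, including the fixed point 0).
Σ(ℓ_i−1) = 263−3 = 260; sign = (−1)^260 = +1.

+1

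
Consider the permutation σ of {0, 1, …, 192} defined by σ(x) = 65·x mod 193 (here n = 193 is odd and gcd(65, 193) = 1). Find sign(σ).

+1

Trace 150: π^k(150) = [150, 100, 131, 23, 144, 96, 64] for k=0..6.
Cycle type of π: 96×2 + 1; total 3 cycles.
With 3 cycles on 193 points, sign = (−1)^{193−3} = +1.
Check: (65/193) = +1 by Zolotarev.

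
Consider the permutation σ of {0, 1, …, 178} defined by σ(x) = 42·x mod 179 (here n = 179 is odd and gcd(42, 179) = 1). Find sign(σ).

+1

Start at x=3: 3 → 126 → 101 → 125 → 59 → 151 → 77 → … (one orbit).
π_42 has 3 disjoint cycles with lengths [89, 89, 1] on {0,…,178}.
Σ(ℓ_i−1) = 179−3 = 176; sign = (−1)^176 = +1.
Check: (42/179) = +1 by Zolotarev.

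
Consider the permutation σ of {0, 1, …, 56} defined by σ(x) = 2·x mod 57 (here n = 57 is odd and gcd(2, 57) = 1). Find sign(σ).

Orbit of 53 under x↦2x: [53, 49, 41, 25, 50, 43, 29]… (length divides ord_57(2)).
π_2 has 5 disjoint cycles with lengths [18, 18, 18, 2, 1] on {0,…,56}.
Σ(ℓ_i−1) = 57−5 = 52; sign = (−1)^52 = +1.
Zolotarev: (2|57) = +1, matching the cycle-count sign.

+1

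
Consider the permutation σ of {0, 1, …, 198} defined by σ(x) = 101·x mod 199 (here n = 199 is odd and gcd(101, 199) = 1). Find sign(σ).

-1

Start at x=63: 63 → 194 → 92 → 138 → 8 → 12 → 18 → … (one orbit).
π_101 has 4 disjoint cycles with lengths [66, 66, 66, 1] on {0,…,198}.
4 cycles on 199: each ℓ→(−1)^(ℓ−1), product (−1)^195 = -1.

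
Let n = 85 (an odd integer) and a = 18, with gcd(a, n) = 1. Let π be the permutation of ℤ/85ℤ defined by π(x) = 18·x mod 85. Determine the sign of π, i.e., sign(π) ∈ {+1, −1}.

Orbit of 1 under x↦18x: [1, 18, 69, 52]… (length divides ord_85(18)).
Decompose π into cycles: lengths [4, 4, 4, 4, 4, 4, 4, 4, 4, 4, 4, 4, 4, 4, 4, 4, 4, 1, 1, 1, 1, 1, 1, 1, 1, 1, 1, 1, 1, 1, 1, 1, 1, 1] (34 cycles, including the fixed point 0).
n − c = 85 − 34 = 51; sign = (−1)^51 = -1.
(18|85)_J = -1 (Zolotarev's lemma cross-check).

-1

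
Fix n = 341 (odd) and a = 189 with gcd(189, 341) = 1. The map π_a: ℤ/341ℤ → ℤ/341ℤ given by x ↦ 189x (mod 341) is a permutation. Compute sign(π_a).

+1

Trace 113: π^k(113) = [113, 215, 56, 13, 70, 272, 258] for k=0..6.
Cycle lengths of π_189 on ℤ/341ℤ: [30, 30, 30, 30, 30, 30, 30, 30, 30, 30, 30, 10, 1]; 13 cycles in total.
Σ(ℓ_i−1) = 341−13 = 328; sign = (−1)^328 = +1.
Via Zolotarev, sign(π_{189}) = (189|341) = +1.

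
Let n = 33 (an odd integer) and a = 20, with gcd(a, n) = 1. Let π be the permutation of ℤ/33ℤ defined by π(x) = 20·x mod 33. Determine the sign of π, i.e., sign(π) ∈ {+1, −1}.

-1

Start at x=20: 20 → 4 → 14 → 16 → 23 → 31 → 26 → … (one orbit).
6 cycles of lengths [10, 10, 5, 5, 2, 1].
sign(π) = (−1)^{n − #cycles} = (−1)^{33−6} = (−1)^27 = -1.
Zolotarev: (20|33) = -1, matching the cycle-count sign.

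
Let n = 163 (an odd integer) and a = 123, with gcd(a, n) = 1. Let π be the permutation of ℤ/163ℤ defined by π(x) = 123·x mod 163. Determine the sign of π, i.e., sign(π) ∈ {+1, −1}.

-1

Trace 85: π^k(85) = [85, 23, 58, 125, 53, 162, 40] for k=0..6.
Decompose π into cycles: lengths [18, 18, 18, 18, 18, 18, 18, 18, 18, 1] (10 cycles, including the fixed point 0).
With 10 cycles on 163 points, sign = (−1)^{163−10} = -1.
Zolotarev: (123|163) = -1, matching the cycle-count sign.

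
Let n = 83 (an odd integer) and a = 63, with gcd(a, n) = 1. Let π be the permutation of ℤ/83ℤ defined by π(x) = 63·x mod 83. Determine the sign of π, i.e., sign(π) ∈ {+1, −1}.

Start at x=1: 1 → 63 → 68 → 51 → 59 → 65 → 28 → … (one orbit).
Cycle type of π: 41×2 + 1; total 3 cycles.
With 3 cycles on 83 points, sign = (−1)^{83−3} = +1.

+1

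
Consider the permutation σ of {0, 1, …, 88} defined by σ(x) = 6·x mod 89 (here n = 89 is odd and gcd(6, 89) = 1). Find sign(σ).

Trace 25: π^k(25) = [25, 61, 10, 60, 4, 24, 55] for k=0..6.
2 cycles of lengths [88, 1].
2 cycles on 89: each ℓ→(−1)^(ℓ−1), product (−1)^87 = -1.
Via Zolotarev, sign(π_{6}) = (6|89) = -1.

-1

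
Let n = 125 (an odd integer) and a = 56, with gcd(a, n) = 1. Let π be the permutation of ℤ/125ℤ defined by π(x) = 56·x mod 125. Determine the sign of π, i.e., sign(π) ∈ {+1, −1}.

Trace 81: π^k(81) = [81, 36, 16, 21, 51, 106, 61] for k=0..6.
13 cycles of lengths [25, 25, 25, 25, 5, 5, 5, 5, 1, 1, 1, 1, 1].
sign(π) = (−1)^{n − #cycles} = (−1)^{125−13} = (−1)^112 = +1.
Via Zolotarev, sign(π_{56}) = (56|125) = +1.

+1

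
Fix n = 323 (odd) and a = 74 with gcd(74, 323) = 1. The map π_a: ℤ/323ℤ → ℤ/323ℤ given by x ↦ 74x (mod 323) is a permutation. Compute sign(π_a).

-1

Start at x=112: 112 → 213 → 258 → 35 → 6 → 121 → 233 → … (one orbit).
Cycle type of π: 144×2 + 16 + 9×2 + 1; total 6 cycles.
Σ(ℓ_i−1) = 323−6 = 317; sign = (−1)^317 = -1.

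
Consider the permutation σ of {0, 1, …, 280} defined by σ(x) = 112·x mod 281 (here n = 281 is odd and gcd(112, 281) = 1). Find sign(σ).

Orbit of 45 under x↦112x: [45, 263, 232, 132, 172, 156, 50]… (length divides ord_281(112)).
π_112 has 3 disjoint cycles with lengths [140, 140, 1] on {0,…,280}.
3 cycles on 281: each ℓ→(−1)^(ℓ−1), product (−1)^278 = +1.
The Jacobi symbol (112|281) = +1 (Zolotarev) agrees.

+1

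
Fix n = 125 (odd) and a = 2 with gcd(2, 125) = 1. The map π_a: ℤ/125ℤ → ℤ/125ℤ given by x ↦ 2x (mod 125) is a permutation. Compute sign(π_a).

-1

Trace 53: π^k(53) = [53, 106, 87, 49, 98, 71, 17] for k=0..6.
Cycle type of π: 100 + 20 + 4 + 1; total 4 cycles.
Σ(ℓ_i−1) = 125−4 = 121; sign = (−1)^121 = -1.
Zolotarev: (2|125) = -1, matching the cycle-count sign.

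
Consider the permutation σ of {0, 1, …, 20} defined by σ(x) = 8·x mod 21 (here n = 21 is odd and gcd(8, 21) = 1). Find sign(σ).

Orbit of 1 under x↦8x: [1, 8]… (length divides ord_21(8)).
Decompose π into cycles: lengths [2, 2, 2, 2, 2, 2, 2, 1, 1, 1, 1, 1, 1, 1] (14 cycles, including the fixed point 0).
21 − 14 = 7 transpositions; sign(π) = (−1)^7 = -1.
The Jacobi symbol (8|21) = -1 (Zolotarev) agrees.

-1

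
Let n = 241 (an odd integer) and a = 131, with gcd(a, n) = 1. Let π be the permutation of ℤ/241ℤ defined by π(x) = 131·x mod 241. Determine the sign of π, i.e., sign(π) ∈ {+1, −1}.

Trace 93: π^k(93) = [93, 133, 71, 143, 176, 161, 124] for k=0..6.
2 cycles of lengths [240, 1].
2 cycles on 241: each ℓ→(−1)^(ℓ−1), product (−1)^239 = -1.
Via Zolotarev, sign(π_{131}) = (131|241) = -1.

-1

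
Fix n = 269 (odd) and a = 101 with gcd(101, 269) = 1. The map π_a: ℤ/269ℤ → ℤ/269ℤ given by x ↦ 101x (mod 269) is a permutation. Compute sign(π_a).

-1

Orbit of 48 under x↦101x: [48, 6, 68, 143, 186, 225, 129]… (length divides ord_269(101)).
The orbit structure of x ↦ 101x mod 269: 2 orbits of sizes [268, 1].
269 − 2 = 267 transpositions; sign(π) = (−1)^267 = -1.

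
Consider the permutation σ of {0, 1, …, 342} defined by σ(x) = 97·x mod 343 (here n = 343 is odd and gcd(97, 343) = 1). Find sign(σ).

-1

Start at x=146: 146 → 99 → 342 → 246 → 195 → 50 → 48 → … (one orbit).
Cycle lengths of π_97 on ℤ/343ℤ: [14, 14, 14, 14, 14, 14, 14, 14, 14, 14, 14, 14, 14, 14, 14, 14, 14, 14, 14, 14, 14, 2, 2, 2, 2, 2, 2, 2, 2, 2, 2, 2, 2, 2, 2, 2, 2, 2, 2, 2, 2, 2, 2, 2, 2, 1]; 46 cycles in total.
With 46 cycles on 343 points, sign = (−1)^{343−46} = -1.
(97|343)_J = -1 (Zolotarev's lemma cross-check).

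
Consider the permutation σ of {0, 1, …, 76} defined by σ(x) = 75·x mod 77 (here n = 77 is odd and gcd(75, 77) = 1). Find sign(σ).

-1

Orbit of 36 under x↦75x: [36, 5, 67, 20, 37, 3, 71]… (length divides ord_77(75)).
Cycle lengths of π_75 on ℤ/77ℤ: [30, 30, 6, 5, 5, 1]; 6 cycles in total.
77 − 6 = 71 transpositions; sign(π) = (−1)^71 = -1.
(75|77)_J = -1 (Zolotarev's lemma cross-check).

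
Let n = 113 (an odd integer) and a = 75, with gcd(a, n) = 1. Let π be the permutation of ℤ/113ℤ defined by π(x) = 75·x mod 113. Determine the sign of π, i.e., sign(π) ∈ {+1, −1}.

-1

Trace 74: π^k(74) = [74, 13, 71, 14, 33, 102, 79] for k=0..6.
π_75 has 2 disjoint cycles with lengths [112, 1] on {0,…,112}.
Σ(ℓ_i−1) = 113−2 = 111; sign = (−1)^111 = -1.
The Jacobi symbol (75|113) = -1 (Zolotarev) agrees.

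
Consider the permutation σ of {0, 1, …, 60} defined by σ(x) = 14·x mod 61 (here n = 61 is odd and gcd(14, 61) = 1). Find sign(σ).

Start at x=14: 14 → 13 → 60 → 47 → 48 → 1 → 14 (one orbit).
Cycle lengths of π_14 on ℤ/61ℤ: [6, 6, 6, 6, 6, 6, 6, 6, 6, 6, 1]; 11 cycles in total.
sign(π) = (−1)^{n − #cycles} = (−1)^{61−11} = (−1)^50 = +1.
Via Zolotarev, sign(π_{14}) = (14|61) = +1.

+1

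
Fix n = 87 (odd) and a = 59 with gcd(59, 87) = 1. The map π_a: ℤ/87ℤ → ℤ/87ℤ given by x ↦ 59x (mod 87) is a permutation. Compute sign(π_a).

Start at x=1: 1 → 59 → 1 (one orbit).
Cycle type of π: 2×29 + 1×29; total 58 cycles.
n − c = 87 − 58 = 29; sign = (−1)^29 = -1.
Via Zolotarev, sign(π_{59}) = (59|87) = -1.

-1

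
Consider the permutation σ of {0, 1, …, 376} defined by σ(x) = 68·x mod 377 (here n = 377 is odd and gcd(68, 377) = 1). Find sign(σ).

Orbit of 204 under x↦68x: [204, 300, 42, 217, 53, 211, 22]… (length divides ord_377(68)).
Cycle lengths of π_68 on ℤ/377ℤ: [84, 84, 84, 84, 28, 3, 3, 3, 3, 1]; 10 cycles in total.
With 10 cycles on 377 points, sign = (−1)^{377−10} = -1.
The Jacobi symbol (68|377) = -1 (Zolotarev) agrees.

-1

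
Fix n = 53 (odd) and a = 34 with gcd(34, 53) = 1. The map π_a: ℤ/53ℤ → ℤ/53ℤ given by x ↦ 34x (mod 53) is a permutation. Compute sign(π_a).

Start at x=10: 10 → 22 → 6 → 45 → 46 → 27 → 17 → … (one orbit).
Decompose π into cycles: lengths [52, 1] (2 cycles, including the fixed point 0).
2 cycles on 53: each ℓ→(−1)^(ℓ−1), product (−1)^51 = -1.
(34|53)_J = -1 (Zolotarev's lemma cross-check).

-1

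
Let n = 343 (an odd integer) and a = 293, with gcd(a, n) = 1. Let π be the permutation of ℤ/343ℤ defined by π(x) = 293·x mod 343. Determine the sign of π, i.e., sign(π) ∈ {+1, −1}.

Trace 197: π^k(197) = [197, 97, 295, 342, 50, 244, 148] for k=0..6.
46 cycles of lengths [14, 14, 14, 14, 14, 14, 14, 14, 14, 14, 14, 14, 14, 14, 14, 14, 14, 14, 14, 14, 14, 2, 2, 2, 2, 2, 2, 2, 2, 2, 2, 2, 2, 2, 2, 2, 2, 2, 2, 2, 2, 2, 2, 2, 2, 1].
Σ(ℓ_i−1) = 343−46 = 297; sign = (−1)^297 = -1.

-1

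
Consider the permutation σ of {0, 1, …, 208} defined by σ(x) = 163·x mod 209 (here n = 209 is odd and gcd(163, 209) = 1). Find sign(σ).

+1

Orbit of 20 under x↦163x: [20, 125, 102, 115, 144, 64, 191]… (length divides ord_209(163)).
The orbit structure of x ↦ 163x mod 209: 21 orbits of sizes [15, 15, 15, 15, 15, 15, 15, 15, 15, 15, 15, 15, 5, 5, 3, 3, 3, 3, 3, 3, 1].
209 − 21 = 188 transpositions; sign(π) = (−1)^188 = +1.
(163|209)_J = +1 (Zolotarev's lemma cross-check).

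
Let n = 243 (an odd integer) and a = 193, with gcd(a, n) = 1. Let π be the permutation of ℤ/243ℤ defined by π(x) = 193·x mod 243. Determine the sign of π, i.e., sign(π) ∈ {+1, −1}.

Trace 175: π^k(175) = [175, 241, 100, 103, 196, 163, 112] for k=0..6.
The orbit structure of x ↦ 193x mod 243: 11 orbits of sizes [81, 81, 27, 27, 9, 9, 3, 3, 1, 1, 1].
Σ(ℓ_i−1) = 243−11 = 232; sign = (−1)^232 = +1.
Check: (193/243) = +1 by Zolotarev.

+1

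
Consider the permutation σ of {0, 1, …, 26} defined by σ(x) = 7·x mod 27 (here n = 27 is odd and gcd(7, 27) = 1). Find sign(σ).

+1

Start at x=13: 13 → 10 → 16 → 4 → 1 → 7 → 22 → … (one orbit).
The orbit structure of x ↦ 7x mod 27: 7 orbits of sizes [9, 9, 3, 3, 1, 1, 1].
27 − 7 = 20 transpositions; sign(π) = (−1)^20 = +1.
The Jacobi symbol (7|27) = +1 (Zolotarev) agrees.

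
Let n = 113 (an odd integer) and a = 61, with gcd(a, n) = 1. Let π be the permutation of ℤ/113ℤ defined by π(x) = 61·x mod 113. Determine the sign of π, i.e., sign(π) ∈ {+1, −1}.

+1

Start at x=97: 97 → 41 → 15 → 11 → 106 → 25 → 56 → … (one orbit).
Cycle lengths of π_61 on ℤ/113ℤ: [56, 56, 1]; 3 cycles in total.
With 3 cycles on 113 points, sign = (−1)^{113−3} = +1.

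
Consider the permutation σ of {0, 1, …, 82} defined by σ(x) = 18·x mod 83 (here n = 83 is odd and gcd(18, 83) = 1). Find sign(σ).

-1

Orbit of 55 under x↦18x: [55, 77, 58, 48, 34, 31, 60]… (length divides ord_83(18)).
π_18 has 2 disjoint cycles with lengths [82, 1] on {0,…,82}.
n − c = 83 − 2 = 81; sign = (−1)^81 = -1.
Zolotarev: (18|83) = -1, matching the cycle-count sign.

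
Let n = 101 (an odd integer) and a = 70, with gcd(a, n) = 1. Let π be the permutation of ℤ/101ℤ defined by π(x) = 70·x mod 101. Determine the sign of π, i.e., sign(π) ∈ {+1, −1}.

Start at x=81: 81 → 14 → 71 → 21 → 56 → 82 → 84 → … (one orbit).
π_70 has 3 disjoint cycles with lengths [50, 50, 1] on {0,…,100}.
3 cycles on 101: each ℓ→(−1)^(ℓ−1), product (−1)^98 = +1.

+1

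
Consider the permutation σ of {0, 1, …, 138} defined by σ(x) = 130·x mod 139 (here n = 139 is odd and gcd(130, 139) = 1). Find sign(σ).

Start at x=32: 32 → 129 → 90 → 24 → 62 → 137 → 18 → … (one orbit).
2 cycles of lengths [138, 1].
Σ(ℓ_i−1) = 139−2 = 137; sign = (−1)^137 = -1.
The Jacobi symbol (130|139) = -1 (Zolotarev) agrees.

-1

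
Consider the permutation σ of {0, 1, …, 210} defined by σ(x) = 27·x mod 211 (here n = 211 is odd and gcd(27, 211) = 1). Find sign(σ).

Trace 171: π^k(171) = [171, 186, 169, 132, 188, 12, 113] for k=0..6.
Cycle lengths of π_27 on ℤ/211ℤ: [70, 70, 70, 1]; 4 cycles in total.
sign(π) = (−1)^{n − #cycles} = (−1)^{211−4} = (−1)^207 = -1.

-1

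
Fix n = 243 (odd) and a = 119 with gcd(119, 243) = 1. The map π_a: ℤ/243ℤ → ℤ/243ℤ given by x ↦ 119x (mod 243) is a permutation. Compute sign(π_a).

-1

Trace 86: π^k(86) = [86, 28, 173, 175, 170, 61, 212] for k=0..6.
Cycle type of π: 162 + 54 + 18 + 6 + 2 + 1; total 6 cycles.
With 6 cycles on 243 points, sign = (−1)^{243−6} = -1.
Via Zolotarev, sign(π_{119}) = (119|243) = -1.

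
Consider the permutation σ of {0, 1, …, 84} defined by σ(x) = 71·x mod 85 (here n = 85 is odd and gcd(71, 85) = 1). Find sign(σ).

-1

Orbit of 66 under x↦71x: [66, 11, 16, 31, 76, 41, 21]… (length divides ord_85(71)).
Decompose π into cycles: lengths [16, 16, 16, 16, 16, 1, 1, 1, 1, 1] (10 cycles, including the fixed point 0).
Σ(ℓ_i−1) = 85−10 = 75; sign = (−1)^75 = -1.
(71|85)_J = -1 (Zolotarev's lemma cross-check).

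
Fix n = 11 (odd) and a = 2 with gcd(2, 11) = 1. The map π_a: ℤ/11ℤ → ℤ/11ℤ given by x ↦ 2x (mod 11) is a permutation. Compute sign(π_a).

-1

Start at x=6: 6 → 1 → 2 → 4 → 8 → 5 → 10 → … (one orbit).
Decompose π into cycles: lengths [10, 1] (2 cycles, including the fixed point 0).
sign(π) = (−1)^{n − #cycles} = (−1)^{11−2} = (−1)^9 = -1.
Check: (2/11) = -1 by Zolotarev.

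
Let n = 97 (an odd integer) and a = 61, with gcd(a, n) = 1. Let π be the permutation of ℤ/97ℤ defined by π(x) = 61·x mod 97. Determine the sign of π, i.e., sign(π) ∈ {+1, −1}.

Orbit of 1 under x↦61x: [1, 61, 35]… (length divides ord_97(61)).
π_61 has 33 disjoint cycles with lengths [3, 3, 3, 3, 3, 3, 3, 3, 3, 3, 3, 3, 3, 3, 3, 3, 3, 3, 3, 3, 3, 3, 3, 3, 3, 3, 3, 3, 3, 3, 3, 3, 1] on {0,…,96}.
With 33 cycles on 97 points, sign = (−1)^{97−33} = +1.
Check: (61/97) = +1 by Zolotarev.

+1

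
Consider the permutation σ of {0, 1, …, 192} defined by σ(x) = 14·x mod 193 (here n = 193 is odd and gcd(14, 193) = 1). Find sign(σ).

+1

Start at x=124: 124 → 192 → 179 → 190 → 151 → 184 → 67 → … (one orbit).
Cycle type of π: 32×6 + 1; total 7 cycles.
Σ(ℓ_i−1) = 193−7 = 186; sign = (−1)^186 = +1.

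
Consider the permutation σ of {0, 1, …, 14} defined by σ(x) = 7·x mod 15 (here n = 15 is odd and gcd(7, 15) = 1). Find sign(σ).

Trace 13: π^k(13) = [13, 1, 7, 4] for k=0..3.
Decompose π into cycles: lengths [4, 4, 4, 1, 1, 1] (6 cycles, including the fixed point 0).
15 − 6 = 9 transpositions; sign(π) = (−1)^9 = -1.
The Jacobi symbol (7|15) = -1 (Zolotarev) agrees.

-1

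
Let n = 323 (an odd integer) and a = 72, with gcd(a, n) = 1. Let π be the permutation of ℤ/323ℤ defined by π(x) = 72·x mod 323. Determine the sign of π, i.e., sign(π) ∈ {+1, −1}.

Orbit of 305 under x↦72x: [305, 319, 35, 259, 237, 268, 239]… (length divides ord_323(72)).
14 cycles of lengths [36, 36, 36, 36, 36, 36, 36, 36, 18, 4, 4, 4, 4, 1].
14 cycles on 323: each ℓ→(−1)^(ℓ−1), product (−1)^309 = -1.
Zolotarev: (72|323) = -1, matching the cycle-count sign.

-1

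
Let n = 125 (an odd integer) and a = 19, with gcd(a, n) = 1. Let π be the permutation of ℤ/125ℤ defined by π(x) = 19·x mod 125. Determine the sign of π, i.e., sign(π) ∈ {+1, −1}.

Orbit of 21 under x↦19x: [21, 24, 81, 39, 116, 79, 1]… (length divides ord_125(19)).
The orbit structure of x ↦ 19x mod 125: 7 orbits of sizes [50, 50, 10, 10, 2, 2, 1].
With 7 cycles on 125 points, sign = (−1)^{125−7} = +1.
Zolotarev: (19|125) = +1, matching the cycle-count sign.

+1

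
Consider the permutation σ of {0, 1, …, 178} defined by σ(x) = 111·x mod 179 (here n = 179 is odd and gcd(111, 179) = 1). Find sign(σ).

-1

Start at x=144: 144 → 53 → 155 → 21 → 4 → 86 → 59 → … (one orbit).
Cycle type of π: 178 + 1; total 2 cycles.
2 cycles on 179: each ℓ→(−1)^(ℓ−1), product (−1)^177 = -1.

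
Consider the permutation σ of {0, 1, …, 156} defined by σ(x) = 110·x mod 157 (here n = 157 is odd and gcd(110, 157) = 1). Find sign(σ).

Start at x=14: 14 → 127 → 154 → 141 → 124 → 138 → 108 → … (one orbit).
The orbit structure of x ↦ 110x mod 157: 3 orbits of sizes [78, 78, 1].
With 3 cycles on 157 points, sign = (−1)^{157−3} = +1.
Via Zolotarev, sign(π_{110}) = (110|157) = +1.

+1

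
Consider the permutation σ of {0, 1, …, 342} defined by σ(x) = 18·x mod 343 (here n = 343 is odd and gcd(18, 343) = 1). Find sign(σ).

+1

Start at x=1: 1 → 18 → 324 → 1 (one orbit).
Decompose π into cycles: lengths [3, 3, 3, 3, 3, 3, 3, 3, 3, 3, 3, 3, 3, 3, 3, 3, 3, 3, 3, 3, 3, 3, 3, 3, 3, 3, 3, 3, 3, 3, 3, 3, 3, 3, 3, 3, 3, 3, 3, 3, 3, 3, 3, 3, 3, 3, 3, 3, 3, 3, 3, 3, 3, 3, 3, 3, 3, 3, 3, 3, 3, 3, 3, 3, 3, 3, 3, 3, 3, 3, 3, 3, 3, 3, 3, 3, 3, 3, 3, 3, 3, 3, 3, 3, 3, 3, 3, 3, 3, 3, 3, 3, 3, 3, 3, 3, 3, 3, 3, 3, 3, 3, 3, 3, 3, 3, 3, 3, 3, 3, 3, 3, 3, 3, 1] (115 cycles, including the fixed point 0).
With 115 cycles on 343 points, sign = (−1)^{343−115} = +1.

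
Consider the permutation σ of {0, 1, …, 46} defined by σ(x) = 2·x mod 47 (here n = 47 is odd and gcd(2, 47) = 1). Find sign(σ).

Trace 25: π^k(25) = [25, 3, 6, 12, 24, 1, 2] for k=0..6.
π_2 has 3 disjoint cycles with lengths [23, 23, 1] on {0,…,46}.
Σ(ℓ_i−1) = 47−3 = 44; sign = (−1)^44 = +1.
Via Zolotarev, sign(π_{2}) = (2|47) = +1.

+1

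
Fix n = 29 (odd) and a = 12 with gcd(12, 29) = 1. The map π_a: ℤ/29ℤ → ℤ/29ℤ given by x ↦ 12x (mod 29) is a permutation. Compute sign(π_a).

-1

Orbit of 1 under x↦12x: [1, 12, 28, 17]… (length divides ord_29(12)).
Cycle lengths of π_12 on ℤ/29ℤ: [4, 4, 4, 4, 4, 4, 4, 1]; 8 cycles in total.
Σ(ℓ_i−1) = 29−8 = 21; sign = (−1)^21 = -1.
(12|29)_J = -1 (Zolotarev's lemma cross-check).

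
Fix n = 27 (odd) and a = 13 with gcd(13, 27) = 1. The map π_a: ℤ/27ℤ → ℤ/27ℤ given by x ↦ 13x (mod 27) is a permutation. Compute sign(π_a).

Orbit of 7 under x↦13x: [7, 10, 22, 16, 19, 4, 25]… (length divides ord_27(13)).
The orbit structure of x ↦ 13x mod 27: 7 orbits of sizes [9, 9, 3, 3, 1, 1, 1].
With 7 cycles on 27 points, sign = (−1)^{27−7} = +1.
(13|27)_J = +1 (Zolotarev's lemma cross-check).

+1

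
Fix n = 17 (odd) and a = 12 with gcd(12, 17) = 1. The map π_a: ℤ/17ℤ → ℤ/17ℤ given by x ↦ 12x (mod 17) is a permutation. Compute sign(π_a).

Start at x=14: 14 → 15 → 10 → 1 → 12 → 8 → 11 → … (one orbit).
π_12 has 2 disjoint cycles with lengths [16, 1] on {0,…,16}.
With 2 cycles on 17 points, sign = (−1)^{17−2} = -1.

-1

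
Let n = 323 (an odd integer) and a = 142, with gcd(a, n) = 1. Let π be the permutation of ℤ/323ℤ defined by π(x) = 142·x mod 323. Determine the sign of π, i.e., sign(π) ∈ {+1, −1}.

Trace 207: π^k(207) = [207, 1, 142, 138, 216, 310, 92] for k=0..6.
Cycle lengths of π_142 on ℤ/323ℤ: [144, 144, 16, 9, 9, 1]; 6 cycles in total.
6 cycles on 323: each ℓ→(−1)^(ℓ−1), product (−1)^317 = -1.
(142|323)_J = -1 (Zolotarev's lemma cross-check).

-1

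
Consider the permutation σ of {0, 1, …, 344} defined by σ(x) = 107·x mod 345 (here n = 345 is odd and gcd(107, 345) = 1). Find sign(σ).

Start at x=212: 212 → 259 → 113 → 16 → 332 → 334 → 203 → … (one orbit).
The orbit structure of x ↦ 107x mod 345: 14 orbits of sizes [44, 44, 44, 44, 44, 44, 22, 22, 22, 4, 4, 4, 2, 1].
With 14 cycles on 345 points, sign = (−1)^{345−14} = -1.
The Jacobi symbol (107|345) = -1 (Zolotarev) agrees.

-1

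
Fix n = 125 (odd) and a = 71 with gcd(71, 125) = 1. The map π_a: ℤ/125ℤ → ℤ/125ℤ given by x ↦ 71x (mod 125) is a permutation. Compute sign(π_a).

Trace 96: π^k(96) = [96, 66, 61, 81, 1, 71, 41] for k=0..6.
13 cycles of lengths [25, 25, 25, 25, 5, 5, 5, 5, 1, 1, 1, 1, 1].
n − c = 125 − 13 = 112; sign = (−1)^112 = +1.
Via Zolotarev, sign(π_{71}) = (71|125) = +1.

+1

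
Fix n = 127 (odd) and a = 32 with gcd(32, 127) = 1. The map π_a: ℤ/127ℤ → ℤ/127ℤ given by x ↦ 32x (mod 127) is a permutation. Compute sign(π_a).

Trace 4: π^k(4) = [4, 1, 32, 8, 2, 64, 16] for k=0..6.
19 cycles of lengths [7, 7, 7, 7, 7, 7, 7, 7, 7, 7, 7, 7, 7, 7, 7, 7, 7, 7, 1].
sign(π) = (−1)^{n − #cycles} = (−1)^{127−19} = (−1)^108 = +1.
The Jacobi symbol (32|127) = +1 (Zolotarev) agrees.

+1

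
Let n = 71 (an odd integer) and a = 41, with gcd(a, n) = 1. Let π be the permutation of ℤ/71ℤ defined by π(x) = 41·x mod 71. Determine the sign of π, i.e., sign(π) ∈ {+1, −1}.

-1

Start at x=39: 39 → 37 → 26 → 1 → 41 → 48 → 51 → … (one orbit).
Decompose π into cycles: lengths [14, 14, 14, 14, 14, 1] (6 cycles, including the fixed point 0).
sign(π) = (−1)^{n − #cycles} = (−1)^{71−6} = (−1)^65 = -1.
The Jacobi symbol (41|71) = -1 (Zolotarev) agrees.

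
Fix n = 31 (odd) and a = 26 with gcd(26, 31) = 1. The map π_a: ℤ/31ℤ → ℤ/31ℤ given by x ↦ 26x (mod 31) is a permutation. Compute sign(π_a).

Orbit of 26 under x↦26x: [26, 25, 30, 5, 6, 1]… (length divides ord_31(26)).
Decompose π into cycles: lengths [6, 6, 6, 6, 6, 1] (6 cycles, including the fixed point 0).
n − c = 31 − 6 = 25; sign = (−1)^25 = -1.
Check: (26/31) = -1 by Zolotarev.

-1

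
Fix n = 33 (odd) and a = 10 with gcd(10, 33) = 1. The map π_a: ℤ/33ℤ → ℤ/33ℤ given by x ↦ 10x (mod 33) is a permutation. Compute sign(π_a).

-1

Start at x=10: 10 → 1 → 10 (one orbit).
18 cycles of lengths [2, 2, 2, 2, 2, 2, 2, 2, 2, 2, 2, 2, 2, 2, 2, 1, 1, 1].
sign(π) = (−1)^{n − #cycles} = (−1)^{33−18} = (−1)^15 = -1.
The Jacobi symbol (10|33) = -1 (Zolotarev) agrees.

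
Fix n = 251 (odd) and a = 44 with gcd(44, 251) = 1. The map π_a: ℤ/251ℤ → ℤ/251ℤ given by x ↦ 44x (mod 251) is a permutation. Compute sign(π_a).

-1

Orbit of 207 under x↦44x: [207, 72, 156, 87, 63, 11, 233]… (length divides ord_251(44)).
Decompose π into cycles: lengths [250, 1] (2 cycles, including the fixed point 0).
Σ(ℓ_i−1) = 251−2 = 249; sign = (−1)^249 = -1.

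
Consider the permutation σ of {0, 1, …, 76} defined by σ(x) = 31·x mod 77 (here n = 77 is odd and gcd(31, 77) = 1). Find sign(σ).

Start at x=59: 59 → 58 → 27 → 67 → 75 → 15 → 3 → … (one orbit).
Cycle lengths of π_31 on ℤ/77ℤ: [30, 30, 6, 5, 5, 1]; 6 cycles in total.
n − c = 77 − 6 = 71; sign = (−1)^71 = -1.
(31|77)_J = -1 (Zolotarev's lemma cross-check).

-1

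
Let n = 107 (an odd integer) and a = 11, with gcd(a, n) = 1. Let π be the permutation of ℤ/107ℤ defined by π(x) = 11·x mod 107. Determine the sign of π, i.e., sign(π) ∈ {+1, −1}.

Trace 47: π^k(47) = [47, 89, 16, 69, 10, 3, 33] for k=0..6.
π_11 has 3 disjoint cycles with lengths [53, 53, 1] on {0,…,106}.
n − c = 107 − 3 = 104; sign = (−1)^104 = +1.

+1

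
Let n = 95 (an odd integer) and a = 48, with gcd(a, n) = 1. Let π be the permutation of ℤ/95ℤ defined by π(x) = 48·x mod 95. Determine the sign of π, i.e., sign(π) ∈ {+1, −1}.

Start at x=53: 53 → 74 → 37 → 66 → 33 → 64 → 32 → … (one orbit).
Cycle type of π: 36×2 + 18 + 4 + 1; total 5 cycles.
With 5 cycles on 95 points, sign = (−1)^{95−5} = +1.

+1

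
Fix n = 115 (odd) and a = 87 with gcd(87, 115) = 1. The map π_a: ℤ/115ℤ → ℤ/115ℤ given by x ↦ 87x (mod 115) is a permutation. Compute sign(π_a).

-1

Start at x=87: 87 → 94 → 13 → 96 → 72 → 54 → 98 → … (one orbit).
Decompose π into cycles: lengths [44, 44, 11, 11, 4, 1] (6 cycles, including the fixed point 0).
sign(π) = (−1)^{n − #cycles} = (−1)^{115−6} = (−1)^109 = -1.
The Jacobi symbol (87|115) = -1 (Zolotarev) agrees.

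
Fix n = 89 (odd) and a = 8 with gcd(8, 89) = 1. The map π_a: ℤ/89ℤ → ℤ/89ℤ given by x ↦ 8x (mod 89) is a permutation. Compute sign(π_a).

+1

Orbit of 67 under x↦8x: [67, 2, 16, 39, 45, 4, 32]… (length divides ord_89(8)).
Decompose π into cycles: lengths [11, 11, 11, 11, 11, 11, 11, 11, 1] (9 cycles, including the fixed point 0).
With 9 cycles on 89 points, sign = (−1)^{89−9} = +1.
The Jacobi symbol (8|89) = +1 (Zolotarev) agrees.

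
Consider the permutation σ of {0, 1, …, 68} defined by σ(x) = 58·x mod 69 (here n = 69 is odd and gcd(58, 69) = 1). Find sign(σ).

+1

Trace 52: π^k(52) = [52, 49, 13, 64, 55, 16, 31] for k=0..6.
Decompose π into cycles: lengths [11, 11, 11, 11, 11, 11, 1, 1, 1] (9 cycles, including the fixed point 0).
sign(π) = (−1)^{n − #cycles} = (−1)^{69−9} = (−1)^60 = +1.
(58|69)_J = +1 (Zolotarev's lemma cross-check).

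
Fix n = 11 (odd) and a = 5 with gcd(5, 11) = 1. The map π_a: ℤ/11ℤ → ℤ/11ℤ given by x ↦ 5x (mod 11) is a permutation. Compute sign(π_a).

+1

Start at x=3: 3 → 4 → 9 → 1 → 5 → 3 (one orbit).
Cycle type of π: 5×2 + 1; total 3 cycles.
11 − 3 = 8 transpositions; sign(π) = (−1)^8 = +1.
Check: (5/11) = +1 by Zolotarev.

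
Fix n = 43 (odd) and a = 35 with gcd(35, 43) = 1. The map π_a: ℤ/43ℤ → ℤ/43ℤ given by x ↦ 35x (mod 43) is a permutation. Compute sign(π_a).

+1

Trace 41: π^k(41) = [41, 16, 1, 35, 21, 4, 11] for k=0..6.
π_35 has 7 disjoint cycles with lengths [7, 7, 7, 7, 7, 7, 1] on {0,…,42}.
n − c = 43 − 7 = 36; sign = (−1)^36 = +1.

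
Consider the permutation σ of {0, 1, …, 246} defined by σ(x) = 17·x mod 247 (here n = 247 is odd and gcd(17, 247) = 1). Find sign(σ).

Start at x=235: 235 → 43 → 237 → 77 → 74 → 23 → 144 → … (one orbit).
Cycle lengths of π_17 on ℤ/247ℤ: [18, 18, 18, 18, 18, 18, 18, 18, 18, 18, 18, 18, 9, 9, 6, 6, 1]; 17 cycles in total.
Σ(ℓ_i−1) = 247−17 = 230; sign = (−1)^230 = +1.
Check: (17/247) = +1 by Zolotarev.

+1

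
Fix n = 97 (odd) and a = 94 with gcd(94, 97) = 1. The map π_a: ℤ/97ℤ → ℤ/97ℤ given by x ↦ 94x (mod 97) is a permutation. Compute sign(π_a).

Orbit of 62 under x↦94x: [62, 8, 73, 72, 75, 66, 93]… (length divides ord_97(94)).
The orbit structure of x ↦ 94x mod 97: 3 orbits of sizes [48, 48, 1].
97 − 3 = 94 transpositions; sign(π) = (−1)^94 = +1.
Via Zolotarev, sign(π_{94}) = (94|97) = +1.

+1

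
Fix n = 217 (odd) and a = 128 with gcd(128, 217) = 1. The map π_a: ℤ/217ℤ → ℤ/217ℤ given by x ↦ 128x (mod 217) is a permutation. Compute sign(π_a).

Trace 2: π^k(2) = [2, 39, 1, 128, 109, 64, 163] for k=0..6.
Cycle lengths of π_128 on ℤ/217ℤ: [15, 15, 15, 15, 15, 15, 15, 15, 15, 15, 15, 15, 5, 5, 5, 5, 5, 5, 3, 3, 1]; 21 cycles in total.
Σ(ℓ_i−1) = 217−21 = 196; sign = (−1)^196 = +1.
The Jacobi symbol (128|217) = +1 (Zolotarev) agrees.

+1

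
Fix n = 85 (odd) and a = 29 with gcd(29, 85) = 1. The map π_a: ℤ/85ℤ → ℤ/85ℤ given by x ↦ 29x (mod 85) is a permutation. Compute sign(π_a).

Trace 79: π^k(79) = [79, 81, 54, 36, 24, 16, 39] for k=0..6.
π_29 has 8 disjoint cycles with lengths [16, 16, 16, 16, 16, 2, 2, 1] on {0,…,84}.
n − c = 85 − 8 = 77; sign = (−1)^77 = -1.

-1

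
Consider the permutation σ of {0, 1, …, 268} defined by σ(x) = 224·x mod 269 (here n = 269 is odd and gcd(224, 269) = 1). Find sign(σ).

Trace 62: π^k(62) = [62, 169, 196, 57, 125, 24, 265] for k=0..6.
5 cycles of lengths [67, 67, 67, 67, 1].
Σ(ℓ_i−1) = 269−5 = 264; sign = (−1)^264 = +1.
Zolotarev: (224|269) = +1, matching the cycle-count sign.

+1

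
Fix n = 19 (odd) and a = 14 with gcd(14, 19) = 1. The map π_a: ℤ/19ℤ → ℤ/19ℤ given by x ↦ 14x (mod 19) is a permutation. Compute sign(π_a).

Orbit of 7 under x↦14x: [7, 3, 4, 18, 5, 13, 11]… (length divides ord_19(14)).
2 cycles of lengths [18, 1].
19 − 2 = 17 transpositions; sign(π) = (−1)^17 = -1.
(14|19)_J = -1 (Zolotarev's lemma cross-check).

-1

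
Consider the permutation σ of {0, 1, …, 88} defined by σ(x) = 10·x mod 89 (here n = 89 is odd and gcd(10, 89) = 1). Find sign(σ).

Start at x=79: 79 → 78 → 68 → 57 → 36 → 4 → 40 → … (one orbit).
Decompose π into cycles: lengths [44, 44, 1] (3 cycles, including the fixed point 0).
89 − 3 = 86 transpositions; sign(π) = (−1)^86 = +1.

+1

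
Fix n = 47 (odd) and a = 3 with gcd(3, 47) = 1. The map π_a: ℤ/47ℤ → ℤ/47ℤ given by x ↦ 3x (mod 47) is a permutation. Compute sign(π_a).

Orbit of 36 under x↦3x: [36, 14, 42, 32, 2, 6, 18]… (length divides ord_47(3)).
3 cycles of lengths [23, 23, 1].
47 − 3 = 44 transpositions; sign(π) = (−1)^44 = +1.
Check: (3/47) = +1 by Zolotarev.

+1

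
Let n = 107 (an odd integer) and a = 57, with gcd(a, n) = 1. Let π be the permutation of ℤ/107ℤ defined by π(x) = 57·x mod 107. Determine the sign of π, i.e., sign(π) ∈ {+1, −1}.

Trace 99: π^k(99) = [99, 79, 9, 85, 30, 105, 100] for k=0..6.
Cycle lengths of π_57 on ℤ/107ℤ: [53, 53, 1]; 3 cycles in total.
With 3 cycles on 107 points, sign = (−1)^{107−3} = +1.
(57|107)_J = +1 (Zolotarev's lemma cross-check).

+1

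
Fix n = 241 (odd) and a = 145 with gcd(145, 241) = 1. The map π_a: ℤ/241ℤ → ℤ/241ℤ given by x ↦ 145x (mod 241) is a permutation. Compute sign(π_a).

+1

Start at x=6: 6 → 147 → 107 → 91 → 181 → 217 → 135 → … (one orbit).
5 cycles of lengths [60, 60, 60, 60, 1].
sign(π) = (−1)^{n − #cycles} = (−1)^{241−5} = (−1)^236 = +1.
Via Zolotarev, sign(π_{145}) = (145|241) = +1.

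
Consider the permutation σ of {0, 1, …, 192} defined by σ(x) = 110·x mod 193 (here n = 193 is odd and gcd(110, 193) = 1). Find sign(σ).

Trace 187: π^k(187) = [187, 112, 161, 147, 151, 12, 162] for k=0..6.
3 cycles of lengths [96, 96, 1].
sign(π) = (−1)^{n − #cycles} = (−1)^{193−3} = (−1)^190 = +1.
Zolotarev: (110|193) = +1, matching the cycle-count sign.

+1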